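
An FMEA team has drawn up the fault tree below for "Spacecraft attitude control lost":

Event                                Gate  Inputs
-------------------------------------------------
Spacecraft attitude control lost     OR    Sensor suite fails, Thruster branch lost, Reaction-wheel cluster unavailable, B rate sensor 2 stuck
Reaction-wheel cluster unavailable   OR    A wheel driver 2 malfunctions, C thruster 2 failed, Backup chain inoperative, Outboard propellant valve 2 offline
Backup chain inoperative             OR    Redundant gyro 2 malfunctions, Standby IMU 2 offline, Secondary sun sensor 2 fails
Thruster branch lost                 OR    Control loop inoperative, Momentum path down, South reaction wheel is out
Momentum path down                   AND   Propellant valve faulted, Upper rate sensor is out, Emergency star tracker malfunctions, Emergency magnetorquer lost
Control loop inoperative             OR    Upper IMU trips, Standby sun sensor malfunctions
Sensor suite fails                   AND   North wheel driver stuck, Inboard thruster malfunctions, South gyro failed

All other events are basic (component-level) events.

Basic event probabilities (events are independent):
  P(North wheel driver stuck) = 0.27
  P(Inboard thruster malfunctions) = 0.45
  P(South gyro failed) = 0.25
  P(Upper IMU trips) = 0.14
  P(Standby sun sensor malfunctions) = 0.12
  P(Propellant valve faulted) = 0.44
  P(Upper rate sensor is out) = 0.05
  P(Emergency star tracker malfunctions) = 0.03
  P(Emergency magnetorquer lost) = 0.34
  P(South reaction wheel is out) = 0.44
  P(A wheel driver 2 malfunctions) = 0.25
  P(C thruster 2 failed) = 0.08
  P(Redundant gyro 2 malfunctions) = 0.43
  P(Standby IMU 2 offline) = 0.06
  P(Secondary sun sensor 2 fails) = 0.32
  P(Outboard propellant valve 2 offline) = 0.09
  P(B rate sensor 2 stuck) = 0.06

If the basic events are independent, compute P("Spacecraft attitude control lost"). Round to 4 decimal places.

0.9117

P(Sensor suite fails) [AND] = 0.27 × 0.45 × 0.25 = 0.030375
P(Control loop inoperative) [OR] = 1 − (1−0.14) × (1−0.12) = 0.243200
P(Momentum path down) [AND] = 0.44 × 0.05 × 0.03 × 0.34 = 0.000224
P(Thruster branch lost) [OR] = 1 − (1−0.243200) × (1−0.000224) × (1−0.44) = 0.576287
P(Backup chain inoperative) [OR] = 1 − (1−0.43) × (1−0.06) × (1−0.32) = 0.635656
P(Reaction-wheel cluster unavailable) [OR] = 1 − (1−0.25) × (1−0.08) × (1−0.635656) × (1−0.09) = 0.771228
P(Spacecraft attitude control lost) [OR] = 1 − (1−0.030375) × (1−0.576287) × (1−0.771228) × (1−0.06) = 0.911650
Rounded to 4 decimal places: P(Spacecraft attitude control lost) ≈ 0.9117.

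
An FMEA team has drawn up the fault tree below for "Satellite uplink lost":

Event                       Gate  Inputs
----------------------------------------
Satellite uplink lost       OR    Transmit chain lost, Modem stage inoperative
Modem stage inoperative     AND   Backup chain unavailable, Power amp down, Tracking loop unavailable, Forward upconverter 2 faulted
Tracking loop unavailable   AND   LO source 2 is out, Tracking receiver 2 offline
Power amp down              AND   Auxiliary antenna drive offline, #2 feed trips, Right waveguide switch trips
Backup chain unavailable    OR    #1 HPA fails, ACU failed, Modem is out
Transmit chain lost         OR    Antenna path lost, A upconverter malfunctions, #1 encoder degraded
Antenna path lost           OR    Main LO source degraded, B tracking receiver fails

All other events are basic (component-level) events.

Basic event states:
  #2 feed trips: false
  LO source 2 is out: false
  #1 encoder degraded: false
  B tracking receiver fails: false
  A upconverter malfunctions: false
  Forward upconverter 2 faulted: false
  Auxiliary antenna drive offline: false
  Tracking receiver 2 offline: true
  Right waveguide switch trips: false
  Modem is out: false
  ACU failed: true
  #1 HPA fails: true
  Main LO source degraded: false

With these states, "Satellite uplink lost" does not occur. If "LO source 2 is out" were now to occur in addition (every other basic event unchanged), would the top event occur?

Counterfactual: set "LO source 2 is out" to occurred.
Antenna path lost [OR]: Main LO source degraded=not, B tracking receiver fails=not → no input occurs → does not occur.
Transmit chain lost [OR]: Antenna path lost=not, A upconverter malfunctions=not, #1 encoder degraded=not → no input occurs → does not occur.
Backup chain unavailable [OR]: #1 HPA fails=occurs, ACU failed=occurs, Modem is out=not → at least one input occurs → occurs.
Power amp down [AND]: Auxiliary antenna drive offline=not, #2 feed trips=not, Right waveguide switch trips=not → not all inputs occur → does not occur.
Tracking loop unavailable [AND]: LO source 2 is out=occurs, Tracking receiver 2 offline=occurs → all inputs occur → occurs.
Modem stage inoperative [AND]: Backup chain unavailable=occurs, Power amp down=not, Tracking loop unavailable=occurs, Forward upconverter 2 faulted=not → not all inputs occur → does not occur.
Satellite uplink lost [OR]: Transmit chain lost=not, Modem stage inoperative=not → no input occurs → does not occur.

No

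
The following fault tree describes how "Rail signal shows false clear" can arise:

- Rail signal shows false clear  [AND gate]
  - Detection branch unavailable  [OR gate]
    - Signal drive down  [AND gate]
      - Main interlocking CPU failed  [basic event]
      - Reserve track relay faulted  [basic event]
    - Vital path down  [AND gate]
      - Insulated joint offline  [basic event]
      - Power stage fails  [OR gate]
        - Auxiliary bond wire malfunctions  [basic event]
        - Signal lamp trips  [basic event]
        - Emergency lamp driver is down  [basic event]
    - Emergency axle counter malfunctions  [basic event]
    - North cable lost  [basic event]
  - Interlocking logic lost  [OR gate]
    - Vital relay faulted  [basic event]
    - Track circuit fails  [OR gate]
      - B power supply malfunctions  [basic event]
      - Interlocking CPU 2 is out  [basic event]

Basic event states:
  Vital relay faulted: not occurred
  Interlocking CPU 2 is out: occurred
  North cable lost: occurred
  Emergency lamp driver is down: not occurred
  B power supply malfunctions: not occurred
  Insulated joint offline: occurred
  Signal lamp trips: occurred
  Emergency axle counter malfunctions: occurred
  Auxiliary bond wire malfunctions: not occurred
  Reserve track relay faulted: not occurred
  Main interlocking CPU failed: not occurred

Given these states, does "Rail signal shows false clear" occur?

Signal drive down [AND]: Main interlocking CPU failed=not, Reserve track relay faulted=not → not all inputs occur → does not occur.
Power stage fails [OR]: Auxiliary bond wire malfunctions=not, Signal lamp trips=occurs, Emergency lamp driver is down=not → at least one input occurs → occurs.
Vital path down [AND]: Insulated joint offline=occurs, Power stage fails=occurs → all inputs occur → occurs.
Detection branch unavailable [OR]: Signal drive down=not, Vital path down=occurs, Emergency axle counter malfunctions=occurs, North cable lost=occurs → at least one input occurs → occurs.
Track circuit fails [OR]: B power supply malfunctions=not, Interlocking CPU 2 is out=occurs → at least one input occurs → occurs.
Interlocking logic lost [OR]: Vital relay faulted=not, Track circuit fails=occurs → at least one input occurs → occurs.
Rail signal shows false clear [AND]: Detection branch unavailable=occurs, Interlocking logic lost=occurs → all inputs occur → occurs.

Yes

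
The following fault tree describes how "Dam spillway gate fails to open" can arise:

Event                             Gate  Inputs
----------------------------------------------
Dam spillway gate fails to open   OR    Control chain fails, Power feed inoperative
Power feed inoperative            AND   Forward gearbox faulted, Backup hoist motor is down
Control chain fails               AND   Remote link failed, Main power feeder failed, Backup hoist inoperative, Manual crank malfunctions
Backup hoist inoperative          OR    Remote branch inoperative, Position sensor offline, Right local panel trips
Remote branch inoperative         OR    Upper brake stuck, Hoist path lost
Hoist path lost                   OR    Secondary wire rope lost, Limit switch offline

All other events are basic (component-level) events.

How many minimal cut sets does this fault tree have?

6

Hoist path lost [OR]: union of children's cut sets → 2 cut set(s).
Remote branch inoperative [OR]: union of children's cut sets → 3 cut set(s).
Backup hoist inoperative [OR]: union of children's cut sets → 5 cut set(s).
Control chain fails [AND]: one cut set from each child combined → 1 × 1 × 5 × 1 = 5 cut set(s).
Power feed inoperative [AND]: one cut set from each child combined → 1 × 1 = 1 cut set(s).
Dam spillway gate fails to open [OR]: union of children's cut sets → 6 cut set(s).
Minimal cut sets: {Main power feeder failed, Manual crank malfunctions, Remote link failed, Upper brake stuck}; {Main power feeder failed, Manual crank malfunctions, Remote link failed, Secondary wire rope lost}; {Limit switch offline, Main power feeder failed, Manual crank malfunctions, Remote link failed}; {Main power feeder failed, Manual crank malfunctions, Position sensor offline, Remote link failed}; {Main power feeder failed, Manual crank malfunctions, Remote link failed, Right local panel trips}; {Backup hoist motor is down, Forward gearbox faulted}.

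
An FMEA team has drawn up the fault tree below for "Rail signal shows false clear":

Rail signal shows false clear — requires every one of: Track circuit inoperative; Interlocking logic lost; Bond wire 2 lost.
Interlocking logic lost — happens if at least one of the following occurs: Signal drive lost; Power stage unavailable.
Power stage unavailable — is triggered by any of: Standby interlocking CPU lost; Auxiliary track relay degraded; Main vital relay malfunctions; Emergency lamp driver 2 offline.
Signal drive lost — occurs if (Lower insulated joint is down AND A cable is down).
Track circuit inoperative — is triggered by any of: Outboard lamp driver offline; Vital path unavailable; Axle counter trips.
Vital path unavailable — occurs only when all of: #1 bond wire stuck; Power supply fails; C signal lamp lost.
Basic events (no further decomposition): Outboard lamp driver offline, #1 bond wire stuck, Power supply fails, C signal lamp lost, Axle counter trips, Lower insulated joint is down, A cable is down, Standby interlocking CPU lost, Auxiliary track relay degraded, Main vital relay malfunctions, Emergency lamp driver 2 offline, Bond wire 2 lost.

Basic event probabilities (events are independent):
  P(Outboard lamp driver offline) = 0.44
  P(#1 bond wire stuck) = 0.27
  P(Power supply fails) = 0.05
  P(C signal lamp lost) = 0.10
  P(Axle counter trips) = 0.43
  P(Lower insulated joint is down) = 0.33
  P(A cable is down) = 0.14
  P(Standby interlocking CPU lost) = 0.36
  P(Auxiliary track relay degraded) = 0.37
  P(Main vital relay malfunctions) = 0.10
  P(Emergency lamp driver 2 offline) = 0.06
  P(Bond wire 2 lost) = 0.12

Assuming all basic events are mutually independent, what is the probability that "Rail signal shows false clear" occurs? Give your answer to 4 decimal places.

P(Vital path unavailable) [AND] = 0.27 × 0.05 × 0.10 = 0.001350
P(Track circuit inoperative) [OR] = 1 − (1−0.44) × (1−0.001350) × (1−0.43) = 0.681231
P(Signal drive lost) [AND] = 0.33 × 0.14 = 0.046200
P(Power stage unavailable) [OR] = 1 − (1−0.36) × (1−0.37) × (1−0.10) × (1−0.06) = 0.658893
P(Interlocking logic lost) [OR] = 1 − (1−0.046200) × (1−0.658893) = 0.674652
P(Rail signal shows false clear) [AND] = 0.681231 × 0.674652 × 0.12 = 0.055151
Rounded to 4 decimal places: P(Rail signal shows false clear) ≈ 0.0552.

0.0552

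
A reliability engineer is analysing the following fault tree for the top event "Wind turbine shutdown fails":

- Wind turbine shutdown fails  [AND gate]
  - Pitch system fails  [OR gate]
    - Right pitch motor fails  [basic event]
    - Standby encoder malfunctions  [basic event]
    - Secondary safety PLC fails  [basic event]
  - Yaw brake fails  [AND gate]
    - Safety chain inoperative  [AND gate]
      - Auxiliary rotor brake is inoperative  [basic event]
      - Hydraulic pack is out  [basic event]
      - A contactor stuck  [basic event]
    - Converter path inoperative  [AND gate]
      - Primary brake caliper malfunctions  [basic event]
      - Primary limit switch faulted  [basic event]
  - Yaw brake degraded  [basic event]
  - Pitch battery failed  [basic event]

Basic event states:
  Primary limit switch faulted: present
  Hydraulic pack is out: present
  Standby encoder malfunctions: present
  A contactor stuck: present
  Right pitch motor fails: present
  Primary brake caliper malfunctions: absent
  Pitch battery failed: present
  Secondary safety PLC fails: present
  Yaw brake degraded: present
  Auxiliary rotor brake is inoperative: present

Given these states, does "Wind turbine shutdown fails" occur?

Pitch system fails [OR]: Right pitch motor fails=occurs, Standby encoder malfunctions=occurs, Secondary safety PLC fails=occurs → at least one input occurs → occurs.
Safety chain inoperative [AND]: Auxiliary rotor brake is inoperative=occurs, Hydraulic pack is out=occurs, A contactor stuck=occurs → all inputs occur → occurs.
Converter path inoperative [AND]: Primary brake caliper malfunctions=not, Primary limit switch faulted=occurs → not all inputs occur → does not occur.
Yaw brake fails [AND]: Safety chain inoperative=occurs, Converter path inoperative=not → not all inputs occur → does not occur.
Wind turbine shutdown fails [AND]: Pitch system fails=occurs, Yaw brake fails=not, Yaw brake degraded=occurs, Pitch battery failed=occurs → not all inputs occur → does not occur.

No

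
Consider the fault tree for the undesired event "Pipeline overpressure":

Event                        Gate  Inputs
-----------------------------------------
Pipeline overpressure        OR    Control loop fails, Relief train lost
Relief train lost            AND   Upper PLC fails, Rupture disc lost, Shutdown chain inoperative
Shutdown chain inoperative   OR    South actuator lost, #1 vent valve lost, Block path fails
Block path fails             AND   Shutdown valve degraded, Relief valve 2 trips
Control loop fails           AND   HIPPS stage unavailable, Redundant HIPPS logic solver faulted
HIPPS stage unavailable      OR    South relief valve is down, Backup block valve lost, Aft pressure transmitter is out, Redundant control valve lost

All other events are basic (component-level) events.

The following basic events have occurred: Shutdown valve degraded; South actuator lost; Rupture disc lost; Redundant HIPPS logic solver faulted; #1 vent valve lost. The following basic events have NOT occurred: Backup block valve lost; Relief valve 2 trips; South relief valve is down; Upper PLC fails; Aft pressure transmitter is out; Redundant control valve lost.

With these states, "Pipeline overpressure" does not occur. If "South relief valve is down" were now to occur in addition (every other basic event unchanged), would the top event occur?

Yes

Counterfactual: set "South relief valve is down" to occurred.
HIPPS stage unavailable [OR]: South relief valve is down=occurs, Backup block valve lost=not, Aft pressure transmitter is out=not, Redundant control valve lost=not → at least one input occurs → occurs.
Control loop fails [AND]: HIPPS stage unavailable=occurs, Redundant HIPPS logic solver faulted=occurs → all inputs occur → occurs.
Block path fails [AND]: Shutdown valve degraded=occurs, Relief valve 2 trips=not → not all inputs occur → does not occur.
Shutdown chain inoperative [OR]: South actuator lost=occurs, #1 vent valve lost=occurs, Block path fails=not → at least one input occurs → occurs.
Relief train lost [AND]: Upper PLC fails=not, Rupture disc lost=occurs, Shutdown chain inoperative=occurs → not all inputs occur → does not occur.
Pipeline overpressure [OR]: Control loop fails=occurs, Relief train lost=not → at least one input occurs → occurs.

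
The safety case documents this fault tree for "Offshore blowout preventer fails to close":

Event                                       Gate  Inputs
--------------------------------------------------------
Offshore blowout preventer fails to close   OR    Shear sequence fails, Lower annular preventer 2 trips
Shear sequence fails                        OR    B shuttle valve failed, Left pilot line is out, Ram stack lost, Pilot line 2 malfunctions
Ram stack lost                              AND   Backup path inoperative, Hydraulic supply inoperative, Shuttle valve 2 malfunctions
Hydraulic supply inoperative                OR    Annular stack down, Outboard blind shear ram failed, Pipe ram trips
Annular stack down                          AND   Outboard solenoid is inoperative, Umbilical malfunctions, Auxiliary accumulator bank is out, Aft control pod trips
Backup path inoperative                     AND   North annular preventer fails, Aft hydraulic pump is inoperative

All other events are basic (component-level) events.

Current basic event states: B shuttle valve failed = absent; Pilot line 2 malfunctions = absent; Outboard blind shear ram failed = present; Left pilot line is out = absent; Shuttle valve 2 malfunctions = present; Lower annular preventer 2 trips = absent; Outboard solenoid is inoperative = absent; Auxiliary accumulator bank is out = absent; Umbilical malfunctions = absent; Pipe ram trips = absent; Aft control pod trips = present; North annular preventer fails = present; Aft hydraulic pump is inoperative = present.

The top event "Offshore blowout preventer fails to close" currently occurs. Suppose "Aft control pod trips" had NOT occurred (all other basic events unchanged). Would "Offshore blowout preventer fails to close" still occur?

Yes

Counterfactual: set "Aft control pod trips" to not occurred.
Backup path inoperative [AND]: North annular preventer fails=occurs, Aft hydraulic pump is inoperative=occurs → all inputs occur → occurs.
Annular stack down [AND]: Outboard solenoid is inoperative=not, Umbilical malfunctions=not, Auxiliary accumulator bank is out=not, Aft control pod trips=not → not all inputs occur → does not occur.
Hydraulic supply inoperative [OR]: Annular stack down=not, Outboard blind shear ram failed=occurs, Pipe ram trips=not → at least one input occurs → occurs.
Ram stack lost [AND]: Backup path inoperative=occurs, Hydraulic supply inoperative=occurs, Shuttle valve 2 malfunctions=occurs → all inputs occur → occurs.
Shear sequence fails [OR]: B shuttle valve failed=not, Left pilot line is out=not, Ram stack lost=occurs, Pilot line 2 malfunctions=not → at least one input occurs → occurs.
Offshore blowout preventer fails to close [OR]: Shear sequence fails=occurs, Lower annular preventer 2 trips=not → at least one input occurs → occurs.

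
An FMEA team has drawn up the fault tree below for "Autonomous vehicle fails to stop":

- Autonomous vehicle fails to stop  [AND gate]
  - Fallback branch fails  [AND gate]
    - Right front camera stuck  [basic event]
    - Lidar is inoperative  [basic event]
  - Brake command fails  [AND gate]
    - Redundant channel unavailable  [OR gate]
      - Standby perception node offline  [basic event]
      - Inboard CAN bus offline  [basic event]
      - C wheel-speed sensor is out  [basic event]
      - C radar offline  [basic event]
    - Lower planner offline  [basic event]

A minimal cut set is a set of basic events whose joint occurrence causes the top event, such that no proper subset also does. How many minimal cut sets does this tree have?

Fallback branch fails [AND]: one cut set from each child combined → 1 × 1 = 1 cut set(s).
Redundant channel unavailable [OR]: union of children's cut sets → 4 cut set(s).
Brake command fails [AND]: one cut set from each child combined → 4 × 1 = 4 cut set(s).
Autonomous vehicle fails to stop [AND]: one cut set from each child combined → 1 × 4 = 4 cut set(s).
Minimal cut sets: {Lidar is inoperative, Lower planner offline, Right front camera stuck, Standby perception node offline}; {Inboard CAN bus offline, Lidar is inoperative, Lower planner offline, Right front camera stuck}; {C wheel-speed sensor is out, Lidar is inoperative, Lower planner offline, Right front camera stuck}; {C radar offline, Lidar is inoperative, Lower planner offline, Right front camera stuck}.

4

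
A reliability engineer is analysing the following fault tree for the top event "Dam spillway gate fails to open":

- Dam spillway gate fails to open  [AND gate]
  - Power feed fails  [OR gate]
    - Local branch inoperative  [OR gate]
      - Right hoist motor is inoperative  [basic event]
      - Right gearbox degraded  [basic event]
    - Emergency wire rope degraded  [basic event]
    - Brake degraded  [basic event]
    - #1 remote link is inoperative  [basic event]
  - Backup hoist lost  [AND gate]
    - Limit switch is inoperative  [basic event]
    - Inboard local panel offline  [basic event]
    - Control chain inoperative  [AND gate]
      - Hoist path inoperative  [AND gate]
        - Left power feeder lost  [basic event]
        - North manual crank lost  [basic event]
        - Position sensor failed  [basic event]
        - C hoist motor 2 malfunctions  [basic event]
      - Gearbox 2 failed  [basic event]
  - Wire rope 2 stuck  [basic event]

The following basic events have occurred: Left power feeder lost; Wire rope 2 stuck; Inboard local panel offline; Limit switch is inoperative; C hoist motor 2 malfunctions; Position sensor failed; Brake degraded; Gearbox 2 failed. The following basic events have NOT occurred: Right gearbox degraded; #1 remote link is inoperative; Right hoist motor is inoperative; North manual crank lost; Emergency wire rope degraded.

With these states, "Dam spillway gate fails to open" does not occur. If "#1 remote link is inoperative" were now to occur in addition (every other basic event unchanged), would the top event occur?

No

Counterfactual: set "#1 remote link is inoperative" to occurred.
Local branch inoperative [OR]: Right hoist motor is inoperative=not, Right gearbox degraded=not → no input occurs → does not occur.
Power feed fails [OR]: Local branch inoperative=not, Emergency wire rope degraded=not, Brake degraded=occurs, #1 remote link is inoperative=occurs → at least one input occurs → occurs.
Hoist path inoperative [AND]: Left power feeder lost=occurs, North manual crank lost=not, Position sensor failed=occurs, C hoist motor 2 malfunctions=occurs → not all inputs occur → does not occur.
Control chain inoperative [AND]: Hoist path inoperative=not, Gearbox 2 failed=occurs → not all inputs occur → does not occur.
Backup hoist lost [AND]: Limit switch is inoperative=occurs, Inboard local panel offline=occurs, Control chain inoperative=not → not all inputs occur → does not occur.
Dam spillway gate fails to open [AND]: Power feed fails=occurs, Backup hoist lost=not, Wire rope 2 stuck=occurs → not all inputs occur → does not occur.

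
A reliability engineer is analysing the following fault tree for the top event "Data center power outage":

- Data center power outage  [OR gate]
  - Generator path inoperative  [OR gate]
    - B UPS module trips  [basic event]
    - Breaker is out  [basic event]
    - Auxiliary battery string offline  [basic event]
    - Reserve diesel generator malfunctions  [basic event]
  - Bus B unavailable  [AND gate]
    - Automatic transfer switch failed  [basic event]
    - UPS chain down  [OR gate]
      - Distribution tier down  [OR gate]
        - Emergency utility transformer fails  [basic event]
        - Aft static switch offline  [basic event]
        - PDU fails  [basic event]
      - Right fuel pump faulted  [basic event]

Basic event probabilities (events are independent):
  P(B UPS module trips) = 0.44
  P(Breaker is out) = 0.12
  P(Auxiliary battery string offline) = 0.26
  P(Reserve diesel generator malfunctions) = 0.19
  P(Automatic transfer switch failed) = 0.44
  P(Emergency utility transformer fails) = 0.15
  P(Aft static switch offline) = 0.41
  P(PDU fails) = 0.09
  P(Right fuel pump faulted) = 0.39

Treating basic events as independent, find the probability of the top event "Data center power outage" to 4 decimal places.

0.7984

P(Generator path inoperative) [OR] = 1 − (1−0.44) × (1−0.12) × (1−0.26) × (1−0.19) = 0.704616
P(Distribution tier down) [OR] = 1 − (1−0.15) × (1−0.41) × (1−0.09) = 0.543635
P(UPS chain down) [OR] = 1 − (1−0.543635) × (1−0.39) = 0.721617
P(Bus B unavailable) [AND] = 0.44 × 0.721617 = 0.317511
P(Data center power outage) [OR] = 1 − (1−0.704616) × (1−0.317511) = 0.798404
Rounded to 4 decimal places: P(Data center power outage) ≈ 0.7984.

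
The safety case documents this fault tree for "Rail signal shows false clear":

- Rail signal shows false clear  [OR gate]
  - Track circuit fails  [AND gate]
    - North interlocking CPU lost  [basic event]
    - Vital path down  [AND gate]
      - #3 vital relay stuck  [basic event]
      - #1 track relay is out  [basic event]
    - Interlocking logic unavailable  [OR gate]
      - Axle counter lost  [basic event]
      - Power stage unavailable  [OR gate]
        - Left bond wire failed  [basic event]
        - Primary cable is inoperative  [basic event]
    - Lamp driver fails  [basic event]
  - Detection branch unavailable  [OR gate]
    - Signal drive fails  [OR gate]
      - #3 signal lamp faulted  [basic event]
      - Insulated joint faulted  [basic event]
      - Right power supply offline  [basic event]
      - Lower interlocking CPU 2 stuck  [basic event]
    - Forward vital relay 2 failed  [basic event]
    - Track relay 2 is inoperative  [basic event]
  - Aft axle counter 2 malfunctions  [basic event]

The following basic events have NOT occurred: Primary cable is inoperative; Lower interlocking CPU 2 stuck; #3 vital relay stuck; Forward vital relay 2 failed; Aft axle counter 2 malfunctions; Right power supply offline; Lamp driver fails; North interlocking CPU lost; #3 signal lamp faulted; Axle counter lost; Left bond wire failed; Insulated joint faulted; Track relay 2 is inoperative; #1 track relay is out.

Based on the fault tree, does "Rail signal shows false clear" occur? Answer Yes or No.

No

Vital path down [AND]: #3 vital relay stuck=not, #1 track relay is out=not → not all inputs occur → does not occur.
Power stage unavailable [OR]: Left bond wire failed=not, Primary cable is inoperative=not → no input occurs → does not occur.
Interlocking logic unavailable [OR]: Axle counter lost=not, Power stage unavailable=not → no input occurs → does not occur.
Track circuit fails [AND]: North interlocking CPU lost=not, Vital path down=not, Interlocking logic unavailable=not, Lamp driver fails=not → not all inputs occur → does not occur.
Signal drive fails [OR]: #3 signal lamp faulted=not, Insulated joint faulted=not, Right power supply offline=not, Lower interlocking CPU 2 stuck=not → no input occurs → does not occur.
Detection branch unavailable [OR]: Signal drive fails=not, Forward vital relay 2 failed=not, Track relay 2 is inoperative=not → no input occurs → does not occur.
Rail signal shows false clear [OR]: Track circuit fails=not, Detection branch unavailable=not, Aft axle counter 2 malfunctions=not → no input occurs → does not occur.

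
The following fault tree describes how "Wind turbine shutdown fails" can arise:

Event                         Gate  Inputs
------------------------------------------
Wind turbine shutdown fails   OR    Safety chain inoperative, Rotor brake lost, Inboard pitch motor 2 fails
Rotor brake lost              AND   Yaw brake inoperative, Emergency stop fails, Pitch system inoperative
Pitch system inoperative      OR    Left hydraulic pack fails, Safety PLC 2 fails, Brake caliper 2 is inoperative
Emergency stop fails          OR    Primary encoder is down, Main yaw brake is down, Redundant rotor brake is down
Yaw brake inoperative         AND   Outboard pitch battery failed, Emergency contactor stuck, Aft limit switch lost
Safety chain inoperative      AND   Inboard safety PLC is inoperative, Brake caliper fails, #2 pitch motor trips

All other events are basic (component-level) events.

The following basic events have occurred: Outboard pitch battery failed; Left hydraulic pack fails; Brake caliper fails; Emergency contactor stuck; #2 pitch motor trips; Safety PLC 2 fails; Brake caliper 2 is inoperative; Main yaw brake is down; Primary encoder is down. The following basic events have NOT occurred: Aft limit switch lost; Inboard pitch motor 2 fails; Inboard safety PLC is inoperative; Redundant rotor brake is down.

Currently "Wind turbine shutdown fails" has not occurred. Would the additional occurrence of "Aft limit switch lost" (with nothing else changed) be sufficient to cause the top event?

Counterfactual: set "Aft limit switch lost" to occurred.
Safety chain inoperative [AND]: Inboard safety PLC is inoperative=not, Brake caliper fails=occurs, #2 pitch motor trips=occurs → not all inputs occur → does not occur.
Yaw brake inoperative [AND]: Outboard pitch battery failed=occurs, Emergency contactor stuck=occurs, Aft limit switch lost=occurs → all inputs occur → occurs.
Emergency stop fails [OR]: Primary encoder is down=occurs, Main yaw brake is down=occurs, Redundant rotor brake is down=not → at least one input occurs → occurs.
Pitch system inoperative [OR]: Left hydraulic pack fails=occurs, Safety PLC 2 fails=occurs, Brake caliper 2 is inoperative=occurs → at least one input occurs → occurs.
Rotor brake lost [AND]: Yaw brake inoperative=occurs, Emergency stop fails=occurs, Pitch system inoperative=occurs → all inputs occur → occurs.
Wind turbine shutdown fails [OR]: Safety chain inoperative=not, Rotor brake lost=occurs, Inboard pitch motor 2 fails=not → at least one input occurs → occurs.

Yes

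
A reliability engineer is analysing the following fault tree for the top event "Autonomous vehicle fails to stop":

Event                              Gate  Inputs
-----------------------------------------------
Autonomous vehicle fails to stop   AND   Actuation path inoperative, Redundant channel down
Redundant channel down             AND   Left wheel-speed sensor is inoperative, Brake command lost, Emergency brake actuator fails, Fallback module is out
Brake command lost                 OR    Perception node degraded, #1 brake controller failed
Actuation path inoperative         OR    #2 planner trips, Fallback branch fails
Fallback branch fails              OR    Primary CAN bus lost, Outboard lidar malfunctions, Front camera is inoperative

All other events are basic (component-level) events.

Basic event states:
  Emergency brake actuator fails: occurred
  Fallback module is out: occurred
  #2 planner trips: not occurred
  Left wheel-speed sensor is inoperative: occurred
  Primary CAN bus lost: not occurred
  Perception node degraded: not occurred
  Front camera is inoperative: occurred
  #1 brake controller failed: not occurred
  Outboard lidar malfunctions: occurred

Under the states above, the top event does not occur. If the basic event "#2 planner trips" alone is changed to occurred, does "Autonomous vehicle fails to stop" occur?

No

Counterfactual: set "#2 planner trips" to occurred.
Fallback branch fails [OR]: Primary CAN bus lost=not, Outboard lidar malfunctions=occurs, Front camera is inoperative=occurs → at least one input occurs → occurs.
Actuation path inoperative [OR]: #2 planner trips=occurs, Fallback branch fails=occurs → at least one input occurs → occurs.
Brake command lost [OR]: Perception node degraded=not, #1 brake controller failed=not → no input occurs → does not occur.
Redundant channel down [AND]: Left wheel-speed sensor is inoperative=occurs, Brake command lost=not, Emergency brake actuator fails=occurs, Fallback module is out=occurs → not all inputs occur → does not occur.
Autonomous vehicle fails to stop [AND]: Actuation path inoperative=occurs, Redundant channel down=not → not all inputs occur → does not occur.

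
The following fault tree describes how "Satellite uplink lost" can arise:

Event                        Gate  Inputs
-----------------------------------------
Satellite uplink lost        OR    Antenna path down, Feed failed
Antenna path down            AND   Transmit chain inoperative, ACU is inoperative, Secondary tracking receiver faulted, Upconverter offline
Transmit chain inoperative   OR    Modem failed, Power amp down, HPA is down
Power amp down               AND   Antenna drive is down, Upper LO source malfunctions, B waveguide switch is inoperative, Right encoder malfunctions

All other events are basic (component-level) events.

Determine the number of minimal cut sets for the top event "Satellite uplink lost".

Power amp down [AND]: one cut set from each child combined → 1 × 1 × 1 × 1 = 1 cut set(s).
Transmit chain inoperative [OR]: union of children's cut sets → 3 cut set(s).
Antenna path down [AND]: one cut set from each child combined → 3 × 1 × 1 × 1 = 3 cut set(s).
Satellite uplink lost [OR]: union of children's cut sets → 4 cut set(s).
Minimal cut sets: {ACU is inoperative, Modem failed, Secondary tracking receiver faulted, Upconverter offline}; {ACU is inoperative, Antenna drive is down, B waveguide switch is inoperative, Right encoder malfunctions, Secondary tracking receiver faulted, Upconverter offline, Upper LO source malfunctions}; {ACU is inoperative, HPA is down, Secondary tracking receiver faulted, Upconverter offline}; {Feed failed}.

4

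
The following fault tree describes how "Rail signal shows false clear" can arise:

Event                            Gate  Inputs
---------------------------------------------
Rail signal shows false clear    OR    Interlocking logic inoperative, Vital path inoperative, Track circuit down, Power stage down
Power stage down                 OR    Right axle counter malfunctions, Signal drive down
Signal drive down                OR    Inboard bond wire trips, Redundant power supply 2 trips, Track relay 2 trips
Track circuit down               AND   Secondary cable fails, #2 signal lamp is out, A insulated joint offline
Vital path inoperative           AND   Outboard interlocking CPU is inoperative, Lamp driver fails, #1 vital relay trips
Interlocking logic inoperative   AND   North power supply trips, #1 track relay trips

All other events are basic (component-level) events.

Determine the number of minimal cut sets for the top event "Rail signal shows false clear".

7

Interlocking logic inoperative [AND]: one cut set from each child combined → 1 × 1 = 1 cut set(s).
Vital path inoperative [AND]: one cut set from each child combined → 1 × 1 × 1 = 1 cut set(s).
Track circuit down [AND]: one cut set from each child combined → 1 × 1 × 1 = 1 cut set(s).
Signal drive down [OR]: union of children's cut sets → 3 cut set(s).
Power stage down [OR]: union of children's cut sets → 4 cut set(s).
Rail signal shows false clear [OR]: union of children's cut sets → 7 cut set(s).
Minimal cut sets: {#1 track relay trips, North power supply trips}; {#1 vital relay trips, Lamp driver fails, Outboard interlocking CPU is inoperative}; {#2 signal lamp is out, A insulated joint offline, Secondary cable fails}; {Right axle counter malfunctions}; {Inboard bond wire trips}; {Redundant power supply 2 trips}; {Track relay 2 trips}.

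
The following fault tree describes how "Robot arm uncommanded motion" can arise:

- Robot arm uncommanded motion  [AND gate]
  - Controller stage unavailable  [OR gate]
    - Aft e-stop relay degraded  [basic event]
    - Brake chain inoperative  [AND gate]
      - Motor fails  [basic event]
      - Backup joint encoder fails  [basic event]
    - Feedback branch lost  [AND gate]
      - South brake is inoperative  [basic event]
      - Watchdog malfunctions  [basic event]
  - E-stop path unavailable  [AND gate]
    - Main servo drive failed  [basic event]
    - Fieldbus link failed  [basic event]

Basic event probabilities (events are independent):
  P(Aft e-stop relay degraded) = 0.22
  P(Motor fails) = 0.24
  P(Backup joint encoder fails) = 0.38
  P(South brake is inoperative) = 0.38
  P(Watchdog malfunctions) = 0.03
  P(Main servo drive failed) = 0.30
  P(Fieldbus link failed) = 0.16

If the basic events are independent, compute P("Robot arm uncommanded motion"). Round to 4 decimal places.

P(Brake chain inoperative) [AND] = 0.24 × 0.38 = 0.091200
P(Feedback branch lost) [AND] = 0.38 × 0.03 = 0.011400
P(Controller stage unavailable) [OR] = 1 − (1−0.22) × (1−0.091200) × (1−0.011400) = 0.299217
P(E-stop path unavailable) [AND] = 0.30 × 0.16 = 0.048000
P(Robot arm uncommanded motion) [AND] = 0.299217 × 0.048000 = 0.014362
Rounded to 4 decimal places: P(Robot arm uncommanded motion) ≈ 0.0144.

0.0144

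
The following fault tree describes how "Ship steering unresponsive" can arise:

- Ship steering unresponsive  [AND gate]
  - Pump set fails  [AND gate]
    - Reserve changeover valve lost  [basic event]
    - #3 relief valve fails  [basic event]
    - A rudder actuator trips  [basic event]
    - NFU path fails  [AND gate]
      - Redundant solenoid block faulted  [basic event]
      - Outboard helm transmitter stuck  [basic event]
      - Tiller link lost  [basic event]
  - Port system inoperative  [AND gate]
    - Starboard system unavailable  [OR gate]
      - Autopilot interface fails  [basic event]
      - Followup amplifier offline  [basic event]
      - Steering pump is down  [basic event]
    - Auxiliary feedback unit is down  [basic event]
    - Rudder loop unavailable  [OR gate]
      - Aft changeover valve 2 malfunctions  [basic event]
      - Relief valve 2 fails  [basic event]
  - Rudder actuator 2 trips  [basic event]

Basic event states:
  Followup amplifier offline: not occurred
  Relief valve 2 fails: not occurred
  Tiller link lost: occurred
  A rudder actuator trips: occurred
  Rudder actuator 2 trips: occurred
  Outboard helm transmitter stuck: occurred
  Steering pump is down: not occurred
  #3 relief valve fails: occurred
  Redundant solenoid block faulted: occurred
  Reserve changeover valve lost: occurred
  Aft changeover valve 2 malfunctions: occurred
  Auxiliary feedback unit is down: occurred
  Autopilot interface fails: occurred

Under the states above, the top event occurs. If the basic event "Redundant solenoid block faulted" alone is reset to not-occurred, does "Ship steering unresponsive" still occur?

No

Counterfactual: set "Redundant solenoid block faulted" to not occurred.
NFU path fails [AND]: Redundant solenoid block faulted=not, Outboard helm transmitter stuck=occurs, Tiller link lost=occurs → not all inputs occur → does not occur.
Pump set fails [AND]: Reserve changeover valve lost=occurs, #3 relief valve fails=occurs, A rudder actuator trips=occurs, NFU path fails=not → not all inputs occur → does not occur.
Starboard system unavailable [OR]: Autopilot interface fails=occurs, Followup amplifier offline=not, Steering pump is down=not → at least one input occurs → occurs.
Rudder loop unavailable [OR]: Aft changeover valve 2 malfunctions=occurs, Relief valve 2 fails=not → at least one input occurs → occurs.
Port system inoperative [AND]: Starboard system unavailable=occurs, Auxiliary feedback unit is down=occurs, Rudder loop unavailable=occurs → all inputs occur → occurs.
Ship steering unresponsive [AND]: Pump set fails=not, Port system inoperative=occurs, Rudder actuator 2 trips=occurs → not all inputs occur → does not occur.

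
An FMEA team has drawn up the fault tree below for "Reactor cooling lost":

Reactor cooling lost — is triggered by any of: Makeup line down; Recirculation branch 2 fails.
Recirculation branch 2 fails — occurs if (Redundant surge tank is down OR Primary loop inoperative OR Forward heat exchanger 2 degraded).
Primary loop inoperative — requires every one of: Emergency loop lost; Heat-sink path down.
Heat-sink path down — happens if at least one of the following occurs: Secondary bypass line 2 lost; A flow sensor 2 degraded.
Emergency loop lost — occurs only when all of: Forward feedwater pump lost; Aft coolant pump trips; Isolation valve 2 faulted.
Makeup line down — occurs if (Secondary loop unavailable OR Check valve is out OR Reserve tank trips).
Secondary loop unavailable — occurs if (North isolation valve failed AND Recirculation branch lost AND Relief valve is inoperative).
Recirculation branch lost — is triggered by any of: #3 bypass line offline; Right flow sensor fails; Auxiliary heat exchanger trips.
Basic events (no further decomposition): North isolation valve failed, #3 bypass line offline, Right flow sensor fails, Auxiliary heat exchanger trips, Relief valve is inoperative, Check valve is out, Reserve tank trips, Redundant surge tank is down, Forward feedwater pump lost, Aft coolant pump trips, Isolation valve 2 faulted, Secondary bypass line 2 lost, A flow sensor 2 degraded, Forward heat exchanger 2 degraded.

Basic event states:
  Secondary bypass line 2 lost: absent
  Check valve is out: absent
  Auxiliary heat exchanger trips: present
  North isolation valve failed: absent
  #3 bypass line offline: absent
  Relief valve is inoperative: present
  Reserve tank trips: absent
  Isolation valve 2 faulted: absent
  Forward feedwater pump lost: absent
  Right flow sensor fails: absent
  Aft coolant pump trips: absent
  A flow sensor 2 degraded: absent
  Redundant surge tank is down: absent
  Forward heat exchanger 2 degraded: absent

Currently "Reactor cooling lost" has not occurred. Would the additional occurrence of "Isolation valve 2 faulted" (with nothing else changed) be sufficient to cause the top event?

Counterfactual: set "Isolation valve 2 faulted" to occurred.
Recirculation branch lost [OR]: #3 bypass line offline=not, Right flow sensor fails=not, Auxiliary heat exchanger trips=occurs → at least one input occurs → occurs.
Secondary loop unavailable [AND]: North isolation valve failed=not, Recirculation branch lost=occurs, Relief valve is inoperative=occurs → not all inputs occur → does not occur.
Makeup line down [OR]: Secondary loop unavailable=not, Check valve is out=not, Reserve tank trips=not → no input occurs → does not occur.
Emergency loop lost [AND]: Forward feedwater pump lost=not, Aft coolant pump trips=not, Isolation valve 2 faulted=occurs → not all inputs occur → does not occur.
Heat-sink path down [OR]: Secondary bypass line 2 lost=not, A flow sensor 2 degraded=not → no input occurs → does not occur.
Primary loop inoperative [AND]: Emergency loop lost=not, Heat-sink path down=not → not all inputs occur → does not occur.
Recirculation branch 2 fails [OR]: Redundant surge tank is down=not, Primary loop inoperative=not, Forward heat exchanger 2 degraded=not → no input occurs → does not occur.
Reactor cooling lost [OR]: Makeup line down=not, Recirculation branch 2 fails=not → no input occurs → does not occur.

No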